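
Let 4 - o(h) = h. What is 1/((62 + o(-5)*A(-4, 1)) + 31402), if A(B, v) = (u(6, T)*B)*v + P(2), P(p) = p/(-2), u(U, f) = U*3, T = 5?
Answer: 1/30807 ≈ 3.2460e-5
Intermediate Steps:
o(h) = 4 - h
u(U, f) = 3*U
P(p) = -p/2 (P(p) = p*(-1/2) = -p/2)
A(B, v) = -1 + 18*B*v (A(B, v) = ((3*6)*B)*v - 1/2*2 = (18*B)*v - 1 = 18*B*v - 1 = -1 + 18*B*v)
1/((62 + o(-5)*A(-4, 1)) + 31402) = 1/((62 + (4 - 1*(-5))*(-1 + 18*(-4)*1)) + 31402) = 1/((62 + (4 + 5)*(-1 - 72)) + 31402) = 1/((62 + 9*(-73)) + 31402) = 1/((62 - 657) + 31402) = 1/(-595 + 31402) = 1/30807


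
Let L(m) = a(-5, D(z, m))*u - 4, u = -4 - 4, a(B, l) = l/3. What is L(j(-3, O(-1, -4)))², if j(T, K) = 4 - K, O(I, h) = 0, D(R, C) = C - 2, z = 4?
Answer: 784/9 ≈ 87.111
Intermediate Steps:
D(R, C) = -2 + C
a(B, l) = l/3 (a(B, l) = l*(⅓) = l/3)
u = -8
L(m) = 4/3 - 8*m/3 (L(m) = ((-2 + m)/3)*(-8) - 4 = (-⅔ + m/3)*(-8) - 4 = (16/3 - 8*m/3) - 4 = 4/3 - 8*m/3)
L(j(-3, O(-1, -4)))² = (4/3 - 8*(4 - 1*0)/3)² = (4/3 - 8*(4 + 0)/3)² = (4/3 - 8/3*4)² = (4/3 - 32/3)² = (-28/3)² = 784/9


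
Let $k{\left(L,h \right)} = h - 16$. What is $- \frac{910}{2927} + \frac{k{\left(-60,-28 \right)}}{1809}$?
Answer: $- \frac{1774978}{5294943} \approx -0.33522$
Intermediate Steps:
$k{\left(L,h \right)} = -16 + h$ ($k{\left(L,h \right)} = h - 16 = -16 + h$)
$- \frac{910}{2927} + \frac{k{\left(-60,-28 \right)}}{1809} = - \frac{910}{2927} + \frac{-16 - 28}{1809} = \left(-910\right) \frac{1}{2927} - \frac{44}{1809} = - \frac{910}{2927} - \frac{44}{1809} = - \frac{1774978}{5294943}$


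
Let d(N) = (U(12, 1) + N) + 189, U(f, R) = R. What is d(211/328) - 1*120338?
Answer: -39408333/328 ≈ -1.2015e+5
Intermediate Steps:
d(N) = 190 + N (d(N) = (1 + N) + 189 = 190 + N)
d(211/328) - 1*120338 = (190 + 211/328) - 1*120338 = (190 + 211*(1/328)) - 120338 = (190 + 211/328) - 120338 = 62531/328 - 120338 = -39408333/328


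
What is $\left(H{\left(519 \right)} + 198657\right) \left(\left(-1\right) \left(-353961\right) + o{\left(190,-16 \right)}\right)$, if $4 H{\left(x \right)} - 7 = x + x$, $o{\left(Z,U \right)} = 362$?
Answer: $\frac{281925244379}{4} \approx 7.0481 \cdot 10^{10}$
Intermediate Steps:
$H{\left(x \right)} = \frac{7}{4} + \frac{x}{2}$ ($H{\left(x \right)} = \frac{7}{4} + \frac{x + x}{4} = \frac{7}{4} + \frac{2 x}{4} = \frac{7}{4} + \frac{x}{2}$)
$\left(H{\left(519 \right)} + 198657\right) \left(\left(-1\right) \left(-353961\right) + o{\left(190,-16 \right)}\right) = \left(\left(\frac{7}{4} + \frac{1}{2} \cdot 519\right) + 198657\right) \left(\left(-1\right) \left(-353961\right) + 362\right) = \left(\left(\frac{7}{4} + \frac{519}{2}\right) + 198657\right) \left(353961 + 362\right) = \left(\frac{1045}{4} + 198657\right) 354323 = \frac{795673}{4} \cdot 354323 = \frac{281925244379}{4}$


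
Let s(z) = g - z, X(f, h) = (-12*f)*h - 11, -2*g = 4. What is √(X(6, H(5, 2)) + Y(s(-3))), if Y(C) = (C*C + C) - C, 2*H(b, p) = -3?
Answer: 7*√2 ≈ 9.8995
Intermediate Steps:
g = -2 (g = -½*4 = -2)
H(b, p) = -3/2 (H(b, p) = (½)*(-3) = -3/2)
X(f, h) = -11 - 12*f*h (X(f, h) = -12*f*h - 11 = -11 - 12*f*h)
s(z) = -2 - z
Y(C) = C² (Y(C) = (C² + C) - C = (C + C²) - C = C²)
√(X(6, H(5, 2)) + Y(s(-3))) = √((-11 - 12*6*(-3/2)) + (-2 - 1*(-3))²) = √((-11 + 108) + (-2 + 3)²) = √(97 + 1²) = √(97 + 1) = √98 = 7*√2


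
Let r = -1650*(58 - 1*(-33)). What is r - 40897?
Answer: -191047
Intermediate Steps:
r = -150150 (r = -1650*(58 + 33) = -1650*91 = -150150)
r - 40897 = -150150 - 40897 = -191047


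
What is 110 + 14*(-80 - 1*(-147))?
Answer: 1048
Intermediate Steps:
110 + 14*(-80 - 1*(-147)) = 110 + 14*(-80 + 147) = 110 + 14*67 = 110 + 938 = 1048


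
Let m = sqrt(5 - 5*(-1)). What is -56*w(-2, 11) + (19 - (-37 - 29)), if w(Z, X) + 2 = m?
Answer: 197 - 56*sqrt(10) ≈ 19.912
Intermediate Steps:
m = sqrt(10) (m = sqrt(5 + 5) = sqrt(10) ≈ 3.1623)
w(Z, X) = -2 + sqrt(10)
-56*w(-2, 11) + (19 - (-37 - 29)) = -56*(-2 + sqrt(10)) + (19 - (-37 - 29)) = (112 - 56*sqrt(10)) + (19 - 1*(-66)) = (112 - 56*sqrt(10)) + (19 + 66) = (112 - 56*sqrt(10)) + 85 = 197 - 56*sqrt(10)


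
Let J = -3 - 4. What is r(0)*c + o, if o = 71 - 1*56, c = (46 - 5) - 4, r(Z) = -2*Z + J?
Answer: -244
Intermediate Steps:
J = -7
r(Z) = -7 - 2*Z (r(Z) = -2*Z - 7 = -7 - 2*Z)
c = 37 (c = 41 - 4 = 37)
o = 15 (o = 71 - 56 = 15)
r(0)*c + o = (-7 - 2*0)*37 + 15 = (-7 + 0)*37 + 15 = -7*37 + 15 = -259 + 15 = -244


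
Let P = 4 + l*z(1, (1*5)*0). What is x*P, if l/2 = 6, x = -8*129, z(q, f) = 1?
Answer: -16512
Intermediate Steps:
x = -1032
l = 12 (l = 2*6 = 12)
P = 16 (P = 4 + 12*1 = 4 + 12 = 16)
x*P = -1032*16 = -16512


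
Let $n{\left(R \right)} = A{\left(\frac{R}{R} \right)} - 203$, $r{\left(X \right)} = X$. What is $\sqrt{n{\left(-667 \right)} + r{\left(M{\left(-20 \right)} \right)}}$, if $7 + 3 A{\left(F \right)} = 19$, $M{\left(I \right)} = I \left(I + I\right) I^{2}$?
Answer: $\sqrt{319801} \approx 565.51$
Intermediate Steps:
$M{\left(I \right)} = 2 I^{4}$ ($M{\left(I \right)} = I 2 I I^{2} = 2 I^{2} I^{2} = 2 I^{4}$)
$A{\left(F \right)} = 4$ ($A{\left(F \right)} = - \frac{7}{3} + \frac{1}{3} \cdot 19 = - \frac{7}{3} + \frac{19}{3} = 4$)
$n{\left(R \right)} = -199$ ($n{\left(R \right)} = 4 - 203 = -199$)
$\sqrt{n{\left(-667 \right)} + r{\left(M{\left(-20 \right)} \right)}} = \sqrt{-199 + 2 \left(-20\right)^{4}} = \sqrt{-199 + 2 \cdot 160000} = \sqrt{-199 + 320000} = \sqrt{319801}$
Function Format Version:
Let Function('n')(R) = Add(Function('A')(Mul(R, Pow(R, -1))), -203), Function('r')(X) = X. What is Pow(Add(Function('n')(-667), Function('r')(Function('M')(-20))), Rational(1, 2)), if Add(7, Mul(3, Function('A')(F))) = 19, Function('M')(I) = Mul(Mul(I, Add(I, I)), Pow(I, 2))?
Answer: Pow(319801, Rational(1, 2)) ≈ 565.51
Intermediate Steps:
Function('M')(I) = Mul(2, Pow(I, 4)) (Function('M')(I) = Mul(Mul(I, Mul(2, I)), Pow(I, 2)) = Mul(Mul(2, Pow(I, 2)), Pow(I, 2)) = Mul(2, Pow(I, 4)))
Function('A')(F) = 4 (Function('A')(F) = Add(Rational(-7, 3), Mul(Rational(1, 3), 19)) = Add(Rational(-7, 3), Rational(19, 3)) = 4)
Function('n')(R) = -199 (Function('n')(R) = Add(4, -203) = -199)
Pow(Add(Function('n')(-667), Function('r')(Function('M')(-20))), Rational(1, 2)) = Pow(Add(-199, Mul(2, Pow(-20, 4))), Rational(1, 2)) = Pow(Add(-199, Mul(2, 160000)), Rational(1, 2)) = Pow(Add(-199, 320000), Rational(1, 2)) = Pow(319801, Rational(1, 2))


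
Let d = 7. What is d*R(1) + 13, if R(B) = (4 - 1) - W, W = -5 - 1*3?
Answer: 90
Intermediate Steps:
W = -8 (W = -5 - 3 = -8)
R(B) = 11 (R(B) = (4 - 1) - 1*(-8) = 3 + 8 = 11)
d*R(1) + 13 = 7*11 + 13 = 77 + 13 = 90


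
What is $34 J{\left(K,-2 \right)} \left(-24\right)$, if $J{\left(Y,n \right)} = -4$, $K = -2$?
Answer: $3264$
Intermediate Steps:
$34 J{\left(K,-2 \right)} \left(-24\right) = 34 \left(-4\right) \left(-24\right) = \left(-136\right) \left(-24\right) = 3264$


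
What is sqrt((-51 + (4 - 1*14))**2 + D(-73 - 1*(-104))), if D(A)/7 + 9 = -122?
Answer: 2*sqrt(701) ≈ 52.953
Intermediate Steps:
D(A) = -917 (D(A) = -63 + 7*(-122) = -63 - 854 = -917)
sqrt((-51 + (4 - 1*14))**2 + D(-73 - 1*(-104))) = sqrt((-51 + (4 - 1*14))**2 - 917) = sqrt((-51 + (4 - 14))**2 - 917) = sqrt((-51 - 10)**2 - 917) = sqrt((-61)**2 - 917) = sqrt(3721 - 917) = sqrt(2804) = 2*sqrt(701)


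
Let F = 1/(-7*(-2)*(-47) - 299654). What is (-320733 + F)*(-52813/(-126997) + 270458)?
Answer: -1102780403115861645661/12712907688 ≈ -8.6745e+10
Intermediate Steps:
F = -1/300312 (F = 1/(14*(-47) - 299654) = 1/(-658 - 299654) = 1/(-300312) = -1/300312 ≈ -3.3299e-6)
(-320733 + F)*(-52813/(-126997) + 270458) = (-320733 - 1/300312)*(-52813/(-126997) + 270458) = -96319968697*(-52813*(-1/126997) + 270458)/300312 = -96319968697*(52813/126997 + 270458)/300312 = -96319968697/300312*34347407439/126997 = -1102780403115861645661/12712907688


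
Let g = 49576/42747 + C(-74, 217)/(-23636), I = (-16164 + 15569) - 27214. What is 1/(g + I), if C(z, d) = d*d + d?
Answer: -505184046/14049088340837 ≈ -3.5958e-5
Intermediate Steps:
I = -27809 (I = -595 - 27214 = -27809)
C(z, d) = d + d² (C(z, d) = d² + d = d + d²)
g = -425205623/505184046 (g = 49576/42747 + (217*(1 + 217))/(-23636) = 49576*(1/42747) + (217*218)*(-1/23636) = 49576/42747 + 47306*(-1/23636) = 49576/42747 - 23653/11818 = -425205623/505184046 ≈ -0.84168)
1/(g + I) = 1/(-425205623/505184046 - 27809) = 1/(-14049088340837/505184046) = -505184046/14049088340837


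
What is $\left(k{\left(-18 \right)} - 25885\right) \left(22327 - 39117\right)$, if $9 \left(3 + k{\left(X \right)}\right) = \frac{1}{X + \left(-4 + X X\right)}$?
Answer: $\frac{590702279285}{1359} \approx 4.3466 \cdot 10^{8}$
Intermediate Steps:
$k{\left(X \right)} = -3 + \frac{1}{9 \left(-4 + X + X^{2}\right)}$ ($k{\left(X \right)} = -3 + \frac{1}{9 \left(X + \left(-4 + X X\right)\right)} = -3 + \frac{1}{9 \left(X + \left(-4 + X^{2}\right)\right)} = -3 + \frac{1}{9 \left(-4 + X + X^{2}\right)}$)
$\left(k{\left(-18 \right)} - 25885\right) \left(22327 - 39117\right) = \left(\frac{\frac{109}{9} - -54 - 3 \left(-18\right)^{2}}{-4 - 18 + \left(-18\right)^{2}} - 25885\right) \left(22327 - 39117\right) = \left(\frac{\frac{109}{9} + 54 - 972}{-4 - 18 + 324} - 25885\right) \left(-16790\right) = \left(\frac{\frac{109}{9} + 54 - 972}{302} - 25885\right) \left(-16790\right) = \left(\frac{1}{302} \left(- \frac{8153}{9}\right) - 25885\right) \left(-16790\right) = \left(- \frac{8153}{2718} - 25885\right) \left(-16790\right) = \left(- \frac{70363583}{2718}\right) \left(-16790\right) = \frac{590702279285}{1359}$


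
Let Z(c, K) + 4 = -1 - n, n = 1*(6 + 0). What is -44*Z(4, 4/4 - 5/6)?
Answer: 484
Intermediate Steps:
n = 6 (n = 1*6 = 6)
Z(c, K) = -11 (Z(c, K) = -4 + (-1 - 1*6) = -4 + (-1 - 6) = -4 - 7 = -11)
-44*Z(4, 4/4 - 5/6) = -44*(-11) = 484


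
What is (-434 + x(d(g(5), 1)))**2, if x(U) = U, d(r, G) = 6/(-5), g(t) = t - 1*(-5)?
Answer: 4734976/25 ≈ 1.8940e+5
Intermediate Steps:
g(t) = 5 + t (g(t) = t + 5 = 5 + t)
d(r, G) = -6/5 (d(r, G) = 6*(-1/5) = -6/5)
(-434 + x(d(g(5), 1)))**2 = (-434 - 6/5)**2 = (-2176/5)**2 = 4734976/25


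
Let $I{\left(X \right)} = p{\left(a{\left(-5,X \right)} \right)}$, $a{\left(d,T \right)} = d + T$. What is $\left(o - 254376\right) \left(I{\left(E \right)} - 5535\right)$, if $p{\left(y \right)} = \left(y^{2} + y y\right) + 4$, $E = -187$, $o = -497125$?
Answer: $-51250113697$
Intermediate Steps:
$a{\left(d,T \right)} = T + d$
$p{\left(y \right)} = 4 + 2 y^{2}$ ($p{\left(y \right)} = \left(y^{2} + y^{2}\right) + 4 = 2 y^{2} + 4 = 4 + 2 y^{2}$)
$I{\left(X \right)} = 4 + 2 \left(-5 + X\right)^{2}$ ($I{\left(X \right)} = 4 + 2 \left(X - 5\right)^{2} = 4 + 2 \left(-5 + X\right)^{2}$)
$\left(o - 254376\right) \left(I{\left(E \right)} - 5535\right) = \left(-497125 - 254376\right) \left(\left(4 + 2 \left(-5 - 187\right)^{2}\right) - 5535\right) = - 751501 \left(\left(4 + 2 \left(-192\right)^{2}\right) - 5535\right) = - 751501 \left(\left(4 + 2 \cdot 36864\right) - 5535\right) = - 751501 \left(\left(4 + 73728\right) - 5535\right) = - 751501 \left(73732 - 5535\right) = \left(-751501\right) 68197 = -51250113697$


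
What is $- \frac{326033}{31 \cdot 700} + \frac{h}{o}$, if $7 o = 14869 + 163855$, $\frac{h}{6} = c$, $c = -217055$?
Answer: $- \frac{9146208889}{138511100} \approx -66.032$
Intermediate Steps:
$h = -1302330$ ($h = 6 \left(-217055\right) = -1302330$)
$o = 25532$ ($o = \frac{14869 + 163855}{7} = \frac{1}{7} \cdot 178724 = 25532$)
$- \frac{326033}{31 \cdot 700} + \frac{h}{o} = - \frac{326033}{31 \cdot 700} - \frac{1302330}{25532} = - \frac{326033}{21700} - \frac{651165}{12766} = - \frac{9146208889}{138511100}$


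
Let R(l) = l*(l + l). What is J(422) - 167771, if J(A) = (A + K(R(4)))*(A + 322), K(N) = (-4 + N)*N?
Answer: 812821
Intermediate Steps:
R(l) = 2*l² (R(l) = l*(2*l) = 2*l²)
K(N) = N*(-4 + N)
J(A) = (322 + A)*(896 + A) (J(A) = (A + (2*4²)*(-4 + 2*4²))*(A + 322) = (A + (2*16)*(-4 + 2*16))*(322 + A) = (A + 32*(-4 + 32))*(322 + A) = (A + 32*28)*(322 + A) = (A + 896)*(322 + A) = (896 + A)*(322 + A) = (322 + A)*(896 + A))
J(422) - 167771 = (288512 + 422² + 1218*422) - 167771 = (288512 + 178084 + 513996) - 167771 = 980592 - 167771 = 812821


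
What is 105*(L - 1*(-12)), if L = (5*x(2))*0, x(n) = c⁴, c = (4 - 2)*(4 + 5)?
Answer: 1260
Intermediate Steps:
c = 18 (c = 2*9 = 18)
x(n) = 104976 (x(n) = 18⁴ = 104976)
L = 0 (L = (5*104976)*0 = 524880*0 = 0)
105*(L - 1*(-12)) = 105*(0 - 1*(-12)) = 105*(0 + 12) = 105*12 = 1260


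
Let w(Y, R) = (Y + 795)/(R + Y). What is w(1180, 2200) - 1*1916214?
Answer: -1295360269/676 ≈ -1.9162e+6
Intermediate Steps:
w(Y, R) = (795 + Y)/(R + Y)
w(1180, 2200) - 1*1916214 = (795 + 1180)/(2200 + 1180) - 1*1916214 = 1975/3380 - 1916214 = (1/3380)*1975 - 1916214 = 395/676 - 1916214 = -1295360269/676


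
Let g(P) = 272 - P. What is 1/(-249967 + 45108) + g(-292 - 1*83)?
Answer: 132543772/204859 ≈ 647.00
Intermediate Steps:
1/(-249967 + 45108) + g(-292 - 1*83) = 1/(-249967 + 45108) + (272 - (-292 - 1*83)) = 1/(-204859) + (272 - (-292 - 83)) = -1/204859 + (272 - 1*(-375)) = -1/204859 + (272 + 375) = -1/204859 + 647 = 132543772/204859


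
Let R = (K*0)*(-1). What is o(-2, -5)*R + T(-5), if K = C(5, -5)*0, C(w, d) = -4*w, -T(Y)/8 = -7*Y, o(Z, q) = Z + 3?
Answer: -280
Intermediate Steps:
o(Z, q) = 3 + Z
T(Y) = 56*Y (T(Y) = -(-56)*Y = 56*Y)
K = 0 (K = -4*5*0 = -20*0 = 0)
R = 0 (R = (0*0)*(-1) = 0*(-1) = 0)
o(-2, -5)*R + T(-5) = (3 - 2)*0 + 56*(-5) = 1*0 - 280 = 0 - 280 = -280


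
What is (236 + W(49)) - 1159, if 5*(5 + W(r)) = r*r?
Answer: -2239/5 ≈ -447.80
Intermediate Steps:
W(r) = -5 + r**2/5 (W(r) = -5 + (r*r)/5 = -5 + r**2/5)
(236 + W(49)) - 1159 = (236 + (-5 + (1/5)*49**2)) - 1159 = (236 + (-5 + (1/5)*2401)) - 1159 = (236 + (-5 + 2401/5)) - 1159 = (236 + 2376/5) - 1159 = 3556/5 - 1159 = -2239/5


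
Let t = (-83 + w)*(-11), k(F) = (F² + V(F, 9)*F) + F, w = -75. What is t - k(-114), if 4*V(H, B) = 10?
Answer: -10859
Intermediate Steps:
V(H, B) = 5/2 (V(H, B) = (¼)*10 = 5/2)
k(F) = F² + 7*F/2 (k(F) = (F² + 5*F/2) + F = F² + 7*F/2)
t = 1738 (t = (-83 - 75)*(-11) = -158*(-11) = 1738)
t - k(-114) = 1738 - (-114)*(7 + 2*(-114))/2 = 1738 - (-114)*(7 - 228)/2 = 1738 - (-114)*(-221)/2 = 1738 - 1*12597 = 1738 - 12597 = -10859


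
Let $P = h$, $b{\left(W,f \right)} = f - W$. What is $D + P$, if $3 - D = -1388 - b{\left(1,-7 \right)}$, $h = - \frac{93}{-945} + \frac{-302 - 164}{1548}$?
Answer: $\frac{37459981}{27090} \approx 1382.8$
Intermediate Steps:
$h = - \frac{5489}{27090}$ ($h = \left(-93\right) \left(- \frac{1}{945}\right) - \frac{233}{774} = \frac{31}{315} - \frac{233}{774} = - \frac{5489}{27090} \approx -0.20262$)
$P = - \frac{5489}{27090} \approx -0.20262$
$D = 1383$ ($D = 3 - \left(-1388 - \left(-7 - 1\right)\right) = 3 - \left(-1388 - -8\right) = 3 - \left(-1388 + 8\right) = 3 - -1380 = 3 + 1380 = 1383$)
$D + P = 1383 - \frac{5489}{27090} = \frac{37459981}{27090}$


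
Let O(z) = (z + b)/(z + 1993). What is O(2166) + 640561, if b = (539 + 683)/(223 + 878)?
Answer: 2933168998087/4579059 ≈ 6.4056e+5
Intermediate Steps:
b = 1222/1101 ≈ 1.1099
O(z) = (1222/1101 + z)/(1993 + z) (O(z) = (z + 1222/1101)/(z + 1993) = (1222/1101 + z)/(1993 + z))
O(2166) + 640561 = (1222/1101 + 2166)/(1993 + 2166) + 640561 = (2385988/1101)/4159 + 640561 = (1/4159)*(2385988/1101) + 640561 = 2385988/4579059 + 640561 = 2933168998087/4579059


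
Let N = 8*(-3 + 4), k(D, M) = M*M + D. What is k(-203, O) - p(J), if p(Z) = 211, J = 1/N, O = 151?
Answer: 22387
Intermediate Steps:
k(D, M) = D + M² (k(D, M) = M² + D = D + M²)
N = 8 (N = 8*1 = 8)
J = ⅛ (J = 1/8 = ⅛ ≈ 0.12500)
k(-203, O) - p(J) = (-203 + 151²) - 1*211 = (-203 + 22801) - 211 = 22598 - 211 = 22387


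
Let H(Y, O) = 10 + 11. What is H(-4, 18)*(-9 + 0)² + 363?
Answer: 2064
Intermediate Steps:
H(Y, O) = 21
H(-4, 18)*(-9 + 0)² + 363 = 21*(-9 + 0)² + 363 = 21*(-9)² + 363 = 21*81 + 363 = 1701 + 363 = 2064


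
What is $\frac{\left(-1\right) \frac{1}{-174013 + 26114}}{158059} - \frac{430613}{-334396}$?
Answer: $\frac{10066340216773529}{7817097725838236} \approx 1.2877$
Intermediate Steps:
$\frac{\left(-1\right) \frac{1}{-174013 + 26114}}{158059} - \frac{430613}{-334396} = - \frac{1}{-147899} \cdot \frac{1}{158059} - - \frac{430613}{334396} = \left(-1\right) \left(- \frac{1}{147899}\right) \frac{1}{158059} + \frac{430613}{334396} = \frac{1}{147899} \cdot \frac{1}{158059} + \frac{430613}{334396} = \frac{1}{23376768041} + \frac{430613}{334396} = \frac{10066340216773529}{7817097725838236}$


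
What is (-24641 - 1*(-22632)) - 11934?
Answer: -13943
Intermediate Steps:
(-24641 - 1*(-22632)) - 11934 = (-24641 + 22632) - 11934 = -2009 - 11934 = -13943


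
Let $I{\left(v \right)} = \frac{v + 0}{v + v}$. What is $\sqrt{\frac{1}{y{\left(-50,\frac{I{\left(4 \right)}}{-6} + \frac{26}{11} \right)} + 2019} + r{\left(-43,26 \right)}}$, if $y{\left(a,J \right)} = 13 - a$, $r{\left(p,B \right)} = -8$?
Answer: $\frac{i \sqrt{34675710}}{2082} \approx 2.8283 i$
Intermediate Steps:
$I{\left(v \right)} = \frac{1}{2}$ ($I{\left(v \right)} = \frac{v}{2 v} = v \frac{1}{2 v} = \frac{1}{2}$)
$\sqrt{\frac{1}{y{\left(-50,\frac{I{\left(4 \right)}}{-6} + \frac{26}{11} \right)} + 2019} + r{\left(-43,26 \right)}} = \sqrt{\frac{1}{\left(13 - -50\right) + 2019} - 8} = \sqrt{\frac{1}{\left(13 + 50\right) + 2019} - 8} = \sqrt{\frac{1}{63 + 2019} - 8} = \sqrt{\frac{1}{2082} - 8} = \sqrt{- \frac{16655}{2082}} = \frac{i \sqrt{34675710}}{2082}$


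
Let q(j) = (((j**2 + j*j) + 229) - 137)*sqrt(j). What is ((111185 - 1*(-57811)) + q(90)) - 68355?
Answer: 100641 + 48876*sqrt(10) ≈ 2.5520e+5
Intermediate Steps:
q(j) = sqrt(j)*(92 + 2*j**2) (q(j) = (((j**2 + j**2) + 229) - 137)*sqrt(j) = ((2*j**2 + 229) - 137)*sqrt(j) = ((229 + 2*j**2) - 137)*sqrt(j) = (92 + 2*j**2)*sqrt(j) = sqrt(j)*(92 + 2*j**2))
((111185 - 1*(-57811)) + q(90)) - 68355 = ((111185 - 1*(-57811)) + 2*sqrt(90)*(46 + 90**2)) - 68355 = ((111185 + 57811) + 2*(3*sqrt(10))*(46 + 8100)) - 68355 = (168996 + 2*(3*sqrt(10))*8146) - 68355 = (168996 + 48876*sqrt(10)) - 68355 = 100641 + 48876*sqrt(10)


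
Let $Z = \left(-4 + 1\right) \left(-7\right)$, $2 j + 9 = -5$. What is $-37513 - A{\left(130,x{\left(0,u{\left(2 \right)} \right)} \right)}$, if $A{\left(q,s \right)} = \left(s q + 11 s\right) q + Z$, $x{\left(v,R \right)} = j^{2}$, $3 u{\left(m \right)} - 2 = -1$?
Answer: $-935704$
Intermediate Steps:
$j = -7$ ($j = - \frac{9}{2} + \frac{1}{2} \left(-5\right) = - \frac{9}{2} - \frac{5}{2} = -7$)
$u{\left(m \right)} = \frac{1}{3}$ ($u{\left(m \right)} = \frac{2}{3} + \frac{1}{3} \left(-1\right) = \frac{2}{3} - \frac{1}{3} = \frac{1}{3}$)
$Z = 21$ ($Z = \left(-3\right) \left(-7\right) = 21$)
$x{\left(v,R \right)} = 49$ ($x{\left(v,R \right)} = \left(-7\right)^{2} = 49$)
$A{\left(q,s \right)} = 21 + q \left(11 s + q s\right)$ ($A{\left(q,s \right)} = \left(s q + 11 s\right) q + 21 = \left(q s + 11 s\right) q + 21 = \left(11 s + q s\right) q + 21 = q \left(11 s + q s\right) + 21 = 21 + q \left(11 s + q s\right)$)
$-37513 - A{\left(130,x{\left(0,u{\left(2 \right)} \right)} \right)} = -37513 - \left(21 + 49 \cdot 130^{2} + 11 \cdot 130 \cdot 49\right) = -37513 - \left(21 + 49 \cdot 16900 + 70070\right) = -37513 - \left(21 + 828100 + 70070\right) = -37513 - 898191 = -935704$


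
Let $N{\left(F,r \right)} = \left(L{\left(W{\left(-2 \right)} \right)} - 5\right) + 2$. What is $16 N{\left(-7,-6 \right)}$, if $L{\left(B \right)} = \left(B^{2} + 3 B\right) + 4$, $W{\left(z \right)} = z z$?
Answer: $464$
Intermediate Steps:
$W{\left(z \right)} = z^{2}$
$L{\left(B \right)} = 4 + B^{2} + 3 B$
$N{\left(F,r \right)} = 29$ ($N{\left(F,r \right)} = \left(\left(4 + \left(\left(-2\right)^{2}\right)^{2} + 3 \left(-2\right)^{2}\right) - 5\right) + 2 = \left(\left(4 + 4^{2} + 3 \cdot 4\right) - 5\right) + 2 = \left(\left(4 + 16 + 12\right) - 5\right) + 2 = \left(32 - 5\right) + 2 = 27 + 2 = 29$)
$16 N{\left(-7,-6 \right)} = 16 \cdot 29 = 464$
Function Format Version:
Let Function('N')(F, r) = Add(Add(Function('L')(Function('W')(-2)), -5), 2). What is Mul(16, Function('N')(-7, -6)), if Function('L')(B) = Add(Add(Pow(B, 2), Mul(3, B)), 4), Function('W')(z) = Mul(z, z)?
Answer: 464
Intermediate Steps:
Function('W')(z) = Pow(z, 2)
Function('L')(B) = Add(4, Pow(B, 2), Mul(3, B))
Function('N')(F, r) = 29 (Function('N')(F, r) = Add(Add(Add(4, Pow(Pow(-2, 2), 2), Mul(3, Pow(-2, 2))), -5), 2) = Add(Add(Add(4, Pow(4, 2), Mul(3, 4)), -5), 2) = Add(Add(Add(4, 16, 12), -5), 2) = Add(Add(32, -5), 2) = Add(27, 2) = 29)
Mul(16, Function('N')(-7, -6)) = Mul(16, 29) = 464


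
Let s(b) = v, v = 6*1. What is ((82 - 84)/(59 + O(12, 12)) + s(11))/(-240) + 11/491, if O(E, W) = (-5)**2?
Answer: -12361/4949280 ≈ -0.0024975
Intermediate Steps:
v = 6
O(E, W) = 25
s(b) = 6
((82 - 84)/(59 + O(12, 12)) + s(11))/(-240) + 11/491 = ((82 - 84)/(59 + 25) + 6)/(-240) + 11/491 = (-2/84 + 6)*(-1/240) + 11*(1/491) = (-2*1/84 + 6)*(-1/240) + 11/491 = (-1/42 + 6)*(-1/240) + 11/491 = (251/42)*(-1/240) + 11/491 = -251/10080 + 11/491 = -12361/4949280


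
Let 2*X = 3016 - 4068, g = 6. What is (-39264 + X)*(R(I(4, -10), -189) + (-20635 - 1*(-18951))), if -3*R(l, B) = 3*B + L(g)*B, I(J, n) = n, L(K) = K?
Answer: 44445430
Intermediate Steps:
R(l, B) = -3*B (R(l, B) = -(3*B + 6*B)/3 = -3*B)
X = -526 (X = (3016 - 4068)/2 = (½)*(-1052) = -526)
(-39264 + X)*(R(I(4, -10), -189) + (-20635 - 1*(-18951))) = (-39264 - 526)*(-3*(-189) + (-20635 - 1*(-18951))) = -39790*(567 + (-20635 + 18951)) = -39790*(567 - 1684) = -39790*(-1117) = 44445430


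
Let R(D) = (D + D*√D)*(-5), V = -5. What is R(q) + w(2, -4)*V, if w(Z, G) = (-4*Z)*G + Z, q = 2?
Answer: -180 - 10*√2 ≈ -194.14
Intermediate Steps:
w(Z, G) = Z - 4*G*Z (w(Z, G) = -4*G*Z + Z = Z - 4*G*Z)
R(D) = -5*D - 5*D^(3/2) (R(D) = (D + D^(3/2))*(-5) = -5*D - 5*D^(3/2))
R(q) + w(2, -4)*V = (-5*2 - 10*√2) + (2*(1 - 4*(-4)))*(-5) = (-10 - 10*√2) + (2*(1 + 16))*(-5) = (-10 - 10*√2) + (2*17)*(-5) = (-10 - 10*√2) + 34*(-5) = (-10 - 10*√2) - 170 = -180 - 10*√2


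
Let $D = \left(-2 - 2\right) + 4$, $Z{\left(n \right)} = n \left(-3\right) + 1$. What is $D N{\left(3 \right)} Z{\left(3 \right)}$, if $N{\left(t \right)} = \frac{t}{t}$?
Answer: $0$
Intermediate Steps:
$Z{\left(n \right)} = 1 - 3 n$ ($Z{\left(n \right)} = - 3 n + 1 = 1 - 3 n$)
$N{\left(t \right)} = 1$
$D = 0$ ($D = -4 + 4 = 0$)
$D N{\left(3 \right)} Z{\left(3 \right)} = 0 \cdot 1 \left(1 - 9\right) = 0 \left(1 - 9\right) = 0 \left(-8\right) = 0$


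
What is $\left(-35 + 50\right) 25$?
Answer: $375$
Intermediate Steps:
$\left(-35 + 50\right) 25 = 15 \cdot 25 = 375$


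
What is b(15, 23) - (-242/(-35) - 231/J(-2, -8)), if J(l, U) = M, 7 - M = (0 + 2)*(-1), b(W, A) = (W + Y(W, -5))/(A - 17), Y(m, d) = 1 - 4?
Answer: 2179/105 ≈ 20.752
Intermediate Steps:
Y(m, d) = -3
b(W, A) = (-3 + W)/(-17 + A) (b(W, A) = (W - 3)/(A - 17) = (-3 + W)/(-17 + A))
M = 9 (M = 7 - (0 + 2)*(-1) = 7 - 2*(-1) = 7 - 1*(-2) = 7 + 2 = 9)
J(l, U) = 9
b(15, 23) - (-242/(-35) - 231/J(-2, -8)) = (-3 + 15)/(-17 + 23) - (-242/(-35) - 231/9) = 12/6 - (-242*(-1/35) - 231*⅑) = (⅙)*12 - (242/35 - 77/3) = 2 - 1*(-1969/105) = 2 + 1969/105 = 2179/105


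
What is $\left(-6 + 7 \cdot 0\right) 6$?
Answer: $-36$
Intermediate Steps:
$\left(-6 + 7 \cdot 0\right) 6 = \left(-6 + 0\right) 6 = \left(-6\right) 6 = -36$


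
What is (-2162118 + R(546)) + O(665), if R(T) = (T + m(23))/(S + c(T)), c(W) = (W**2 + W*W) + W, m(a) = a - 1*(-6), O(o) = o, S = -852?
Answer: -1288066039903/595926 ≈ -2.1615e+6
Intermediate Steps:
m(a) = 6 + a (m(a) = a + 6 = 6 + a)
c(W) = W + 2*W**2 (c(W) = (W**2 + W**2) + W = 2*W**2 + W = W + 2*W**2)
R(T) = (29 + T)/(-852 + T*(1 + 2*T)) (R(T) = (T + (6 + 23))/(-852 + T*(1 + 2*T)) = (T + 29)/(-852 + T*(1 + 2*T)) = (29 + T)/(-852 + T*(1 + 2*T)))
(-2162118 + R(546)) + O(665) = (-2162118 + (29 + 546)/(-852 + 546*(1 + 2*546))) + 665 = (-2162118 + 575/(-852 + 546*(1 + 1092))) + 665 = (-2162118 + 575/(-852 + 546*1093)) + 665 = (-2162118 + 575/(-852 + 596778)) + 665 = (-2162118 + 575/595926) + 665 = -1288462330693/595926 + 665 = -1288066039903/595926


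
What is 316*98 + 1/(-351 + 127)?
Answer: 6936831/224 ≈ 30968.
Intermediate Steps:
316*98 + 1/(-351 + 127) = 30968 + 1/(-224) = 30968 - 1/224 = 6936831/224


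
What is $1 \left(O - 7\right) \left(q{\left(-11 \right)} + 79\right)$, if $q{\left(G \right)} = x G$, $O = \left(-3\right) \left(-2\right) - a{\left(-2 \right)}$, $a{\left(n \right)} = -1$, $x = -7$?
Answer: $0$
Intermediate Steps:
$O = 7$ ($O = \left(-3\right) \left(-2\right) - -1 = 6 + 1 = 7$)
$q{\left(G \right)} = - 7 G$
$1 \left(O - 7\right) \left(q{\left(-11 \right)} + 79\right) = 1 \left(7 - 7\right) \left(\left(-7\right) \left(-11\right) + 79\right) = 1 \left(7 - 7\right) \left(77 + 79\right) = 1 \cdot 0 \cdot 156 = 0 \cdot 156 = 0$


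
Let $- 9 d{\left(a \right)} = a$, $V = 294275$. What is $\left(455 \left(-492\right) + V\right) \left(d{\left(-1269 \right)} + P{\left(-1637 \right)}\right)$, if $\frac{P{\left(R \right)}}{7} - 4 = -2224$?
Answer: $-1084320585$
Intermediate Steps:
$P{\left(R \right)} = -15540$ ($P{\left(R \right)} = 28 + 7 \left(-2224\right) = 28 - 15568 = -15540$)
$d{\left(a \right)} = - \frac{a}{9}$
$\left(455 \left(-492\right) + V\right) \left(d{\left(-1269 \right)} + P{\left(-1637 \right)}\right) = \left(455 \left(-492\right) + 294275\right) \left(\left(- \frac{1}{9}\right) \left(-1269\right) - 15540\right) = \left(-223860 + 294275\right) \left(141 - 15540\right) = 70415 \left(-15399\right) = -1084320585$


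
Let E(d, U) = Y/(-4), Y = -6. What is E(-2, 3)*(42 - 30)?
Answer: 18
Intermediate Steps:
E(d, U) = 3/2 (E(d, U) = -6/(-4) = -6*(-1/4) = 3/2)
E(-2, 3)*(42 - 30) = 3*(42 - 30)/2 = (3/2)*12 = 18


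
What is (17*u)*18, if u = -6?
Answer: -1836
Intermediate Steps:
(17*u)*18 = (17*(-6))*18 = -102*18 = -1836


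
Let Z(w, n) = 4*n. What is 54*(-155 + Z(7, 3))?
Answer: -7722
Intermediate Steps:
54*(-155 + Z(7, 3)) = 54*(-155 + 4*3) = 54*(-155 + 12) = 54*(-143) = -7722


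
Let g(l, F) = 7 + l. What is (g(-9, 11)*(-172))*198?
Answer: 68112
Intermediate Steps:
(g(-9, 11)*(-172))*198 = ((7 - 9)*(-172))*198 = -2*(-172)*198 = 344*198 = 68112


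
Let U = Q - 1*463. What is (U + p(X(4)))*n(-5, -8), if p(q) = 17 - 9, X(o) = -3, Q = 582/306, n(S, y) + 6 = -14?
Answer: 462160/51 ≈ 9062.0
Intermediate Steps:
n(S, y) = -20 (n(S, y) = -6 - 14 = -20)
Q = 97/51 (Q = 582*(1/306) = 97/51 ≈ 1.9020)
U = -23516/51 (U = 97/51 - 1*463 = 97/51 - 463 = -23516/51 ≈ -461.10)
p(q) = 8
(U + p(X(4)))*n(-5, -8) = (-23516/51 + 8)*(-20) = -23108/51*(-20) = 462160/51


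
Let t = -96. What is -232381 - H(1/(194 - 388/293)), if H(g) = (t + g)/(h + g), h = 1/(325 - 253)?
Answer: -2938492933/12925 ≈ -2.2735e+5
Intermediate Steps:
h = 1/72 ≈ 0.013889
H(g) = (-96 + g)/(1/72 + g)
-232381 - H(1/(194 - 388/293)) = -232381 - 72*(-96 + 1/(194 - 388/293))/(1 + 72/(194 - 388/293)) = -232381 - 72*(-96 + 1/(56454/293))/(1 + 72/(56454/293)) = -232381 - 72*(-96 + 293/56454)/(1 + 72*(293/56454)) = -232381 - 72*(-5419291)/((1 + 3516/9409)*56454) = -232381 - 72*(-5419291)/(12925/9409*56454) = -232381 - 72*9409*(-5419291)/(12925*56454) = -232381 - 1*(-65031492/12925) = -232381 + 65031492/12925 = -2938492933/12925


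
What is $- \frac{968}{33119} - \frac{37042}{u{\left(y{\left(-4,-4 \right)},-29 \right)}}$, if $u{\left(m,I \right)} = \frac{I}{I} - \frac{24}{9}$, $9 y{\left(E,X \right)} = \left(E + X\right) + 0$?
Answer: $\frac{3680377154}{165595} \approx 22225.0$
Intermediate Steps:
$y{\left(E,X \right)} = \frac{E}{9} + \frac{X}{9}$ ($y{\left(E,X \right)} = \frac{\left(E + X\right) + 0}{9} = \frac{E + X}{9} = \frac{E}{9} + \frac{X}{9}$)
$u{\left(m,I \right)} = - \frac{5}{3}$ ($u{\left(m,I \right)} = 1 - \frac{8}{3} = - \frac{5}{3}$)
$- \frac{968}{33119} - \frac{37042}{u{\left(y{\left(-4,-4 \right)},-29 \right)}} = - \frac{968}{33119} - \frac{37042}{- \frac{5}{3}} = \left(-968\right) \frac{1}{33119} - - \frac{111126}{5} = - \frac{968}{33119} + \frac{111126}{5} = \frac{3680377154}{165595}$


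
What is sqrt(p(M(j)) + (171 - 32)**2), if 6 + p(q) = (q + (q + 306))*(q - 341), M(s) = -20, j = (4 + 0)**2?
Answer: I*sqrt(76711) ≈ 276.97*I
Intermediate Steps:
j = 16 (j = 4**2 = 16)
p(q) = -6 + (-341 + q)*(306 + 2*q) (p(q) = -6 + (q + (q + 306))*(q - 341) = -6 + (q + (306 + q))*(-341 + q) = -6 + (306 + 2*q)*(-341 + q) = -6 + (-341 + q)*(306 + 2*q))
sqrt(p(M(j)) + (171 - 32)**2) = sqrt((-104352 - 376*(-20) + 2*(-20)**2) + (171 - 32)**2) = sqrt((-104352 + 7520 + 2*400) + 139**2) = sqrt((-104352 + 7520 + 800) + 19321) = sqrt(-96032 + 19321) = sqrt(-76711) = I*sqrt(76711)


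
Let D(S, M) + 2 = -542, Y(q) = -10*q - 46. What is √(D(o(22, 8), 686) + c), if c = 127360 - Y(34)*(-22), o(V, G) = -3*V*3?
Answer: 2*√29581 ≈ 343.98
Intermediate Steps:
Y(q) = -46 - 10*q
o(V, G) = -9*V
c = 118868 (c = 127360 - (-46 - 10*34)*(-22) = 127360 - (-46 - 340)*(-22) = 127360 - (-386)*(-22) = 127360 - 1*8492 = 127360 - 8492 = 118868)
D(S, M) = -544 (D(S, M) = -2 - 542 = -544)
√(D(o(22, 8), 686) + c) = √(-544 + 118868) = √118324 = 2*√29581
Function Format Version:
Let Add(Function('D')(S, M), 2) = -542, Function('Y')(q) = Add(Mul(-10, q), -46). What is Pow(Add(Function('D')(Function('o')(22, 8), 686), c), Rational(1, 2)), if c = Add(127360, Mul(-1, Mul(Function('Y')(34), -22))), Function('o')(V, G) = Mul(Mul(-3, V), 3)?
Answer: Mul(2, Pow(29581, Rational(1, 2))) ≈ 343.98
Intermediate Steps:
Function('Y')(q) = Add(-46, Mul(-10, q))
Function('o')(V, G) = Mul(-9, V)
c = 118868 (c = Add(127360, Mul(-1, Mul(Add(-46, Mul(-10, 34)), -22))) = Add(127360, Mul(-1, Mul(Add(-46, -340), -22))) = Add(127360, Mul(-1, Mul(-386, -22))) = Add(127360, Mul(-1, 8492)) = Add(127360, -8492) = 118868)
Function('D')(S, M) = -544 (Function('D')(S, M) = Add(-2, -542) = -544)
Pow(Add(Function('D')(Function('o')(22, 8), 686), c), Rational(1, 2)) = Pow(Add(-544, 118868), Rational(1, 2)) = Pow(118324, Rational(1, 2)) = Mul(2, Pow(29581, Rational(1, 2)))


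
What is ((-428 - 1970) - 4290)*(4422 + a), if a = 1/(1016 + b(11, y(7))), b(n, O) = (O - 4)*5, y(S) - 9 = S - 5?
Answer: -31082633824/1051 ≈ -2.9574e+7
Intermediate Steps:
y(S) = 4 + S (y(S) = 9 + (S - 5) = 9 + (-5 + S) = 4 + S)
b(n, O) = -20 + 5*O (b(n, O) = (-4 + O)*5 = -20 + 5*O)
a = 1/1051 (a = 1/(1016 + (-20 + 5*(4 + 7))) = 1/(1016 + (-20 + 5*11)) = 1/(1016 + (-20 + 55)) = 1/(1016 + 35) = 1/1051 ≈ 0.00095147)
((-428 - 1970) - 4290)*(4422 + a) = ((-428 - 1970) - 4290)*(4422 + 1/1051) = (-2398 - 4290)*(4647523/1051) = -6688*4647523/1051 = -31082633824/1051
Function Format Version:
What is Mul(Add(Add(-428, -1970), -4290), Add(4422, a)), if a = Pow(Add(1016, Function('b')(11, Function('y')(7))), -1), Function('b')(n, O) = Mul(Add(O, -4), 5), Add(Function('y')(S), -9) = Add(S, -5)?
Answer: Rational(-31082633824, 1051) ≈ -2.9574e+7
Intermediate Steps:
Function('y')(S) = Add(4, S) (Function('y')(S) = Add(9, Add(S, -5)) = Add(9, Add(-5, S)) = Add(4, S))
Function('b')(n, O) = Add(-20, Mul(5, O)) (Function('b')(n, O) = Mul(Add(-4, O), 5) = Add(-20, Mul(5, O)))
a = Rational(1, 1051) (a = Pow(Add(1016, Add(-20, Mul(5, Add(4, 7)))), -1) = Pow(Add(1016, Add(-20, Mul(5, 11))), -1) = Pow(Add(1016, Add(-20, 55)), -1) = Pow(Add(1016, 35), -1) = Pow(1051, -1) = Rational(1, 1051) ≈ 0.00095147)
Mul(Add(Add(-428, -1970), -4290), Add(4422, a)) = Mul(Add(Add(-428, -1970), -4290), Add(4422, Rational(1, 1051))) = Mul(Add(-2398, -4290), Rational(4647523, 1051)) = Mul(-6688, Rational(4647523, 1051)) = Rational(-31082633824, 1051)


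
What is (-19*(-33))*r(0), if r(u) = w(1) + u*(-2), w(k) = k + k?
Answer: 1254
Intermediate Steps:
w(k) = 2*k
r(u) = 2 - 2*u (r(u) = 2*1 + u*(-2) = 2 - 2*u)
(-19*(-33))*r(0) = (-19*(-33))*(2 - 2*0) = 627*(2 + 0) = 627*2 = 1254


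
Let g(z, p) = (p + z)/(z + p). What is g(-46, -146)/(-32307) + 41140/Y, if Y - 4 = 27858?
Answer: 664541059/450068817 ≈ 1.4765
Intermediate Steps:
Y = 27862 (Y = 4 + 27858 = 27862)
g(z, p) = 1 (g(z, p) = (p + z)/(p + z) = 1)
g(-46, -146)/(-32307) + 41140/Y = 1/(-32307) + 41140/27862 = 1*(-1/32307) + 41140*(1/27862) = -1/32307 + 20570/13931 = 664541059/450068817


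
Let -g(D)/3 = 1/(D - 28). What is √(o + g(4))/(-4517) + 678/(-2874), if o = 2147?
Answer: -113/479 - √34354/18068 ≈ -0.24617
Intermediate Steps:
g(D) = -3/(-28 + D) (g(D) = -3/(D - 28) = -3/(-28 + D))
√(o + g(4))/(-4517) + 678/(-2874) = √(2147 - 3/(-28 + 4))/(-4517) + 678/(-2874) = √(2147 - 3/(-24))*(-1/4517) + 678*(-1/2874) = √(2147 - 3*(-1/24))*(-1/4517) - 113/479 = √(2147 + ⅛)*(-1/4517) - 113/479 = √(17177/8)*(-1/4517) - 113/479 = (√34354/4)*(-1/4517) - 113/479 = -√34354/18068 - 113/479 = -113/479 - √34354/18068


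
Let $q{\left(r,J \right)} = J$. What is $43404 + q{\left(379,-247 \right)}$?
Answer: $43157$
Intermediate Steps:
$43404 + q{\left(379,-247 \right)} = 43404 - 247 = 43157$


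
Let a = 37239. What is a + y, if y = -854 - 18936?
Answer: 17449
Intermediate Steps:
y = -19790
a + y = 37239 - 19790 = 17449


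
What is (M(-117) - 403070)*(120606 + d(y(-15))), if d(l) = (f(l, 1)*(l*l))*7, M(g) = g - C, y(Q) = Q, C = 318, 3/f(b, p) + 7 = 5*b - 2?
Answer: -194569707495/4 ≈ -4.8642e+10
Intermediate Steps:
f(b, p) = 3/(-9 + 5*b) (f(b, p) = 3/(-7 + (5*b - 2)) = 3/(-7 + (-2 + 5*b)) = 3/(-9 + 5*b))
M(g) = -318 + g (M(g) = g - 1*318 = g - 318 = -318 + g)
d(l) = 21*l²/(-9 + 5*l) (d(l) = ((3/(-9 + 5*l))*(l*l))*7 = ((3/(-9 + 5*l))*l²)*7 = (3*l²/(-9 + 5*l))*7 = 21*l²/(-9 + 5*l))
(M(-117) - 403070)*(120606 + d(y(-15))) = ((-318 - 117) - 403070)*(120606 + 21*(-15)²/(-9 + 5*(-15))) = (-435 - 403070)*(120606 + 21*225/(-9 - 75)) = -403505*(120606 + 21*225/(-84)) = -403505*(120606 + 21*225*(-1/84)) = -403505*(120606 - 225/4) = -403505*482199/4 = -194569707495/4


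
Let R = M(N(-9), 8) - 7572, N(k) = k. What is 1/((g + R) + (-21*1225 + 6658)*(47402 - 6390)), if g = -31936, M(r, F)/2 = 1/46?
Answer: -23/17986352175 ≈ -1.2787e-9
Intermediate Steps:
M(r, F) = 1/23 (M(r, F) = 2/46 = 2*(1/46) = 1/23)
R = -174155/23 (R = 1/23 - 7572 = -174155/23 ≈ -7572.0)
1/((g + R) + (-21*1225 + 6658)*(47402 - 6390)) = 1/((-31936 - 174155/23) + (-21*1225 + 6658)*(47402 - 6390)) = 1/(-908683/23 + (-25725 + 6658)*41012) = 1/(-908683/23 - 19067*41012) = 1/(-908683/23 - 781975804) = 1/(-17986352175/23) = -23/17986352175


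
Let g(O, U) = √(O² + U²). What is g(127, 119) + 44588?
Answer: 44588 + √30290 ≈ 44762.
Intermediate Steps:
g(127, 119) + 44588 = √(127² + 119²) + 44588 = √(16129 + 14161) + 44588 = √30290 + 44588 = 44588 + √30290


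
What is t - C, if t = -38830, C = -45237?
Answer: 6407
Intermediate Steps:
t - C = -38830 - 1*(-45237) = -38830 + 45237 = 6407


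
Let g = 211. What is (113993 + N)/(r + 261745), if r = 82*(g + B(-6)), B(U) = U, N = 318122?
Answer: 86423/55711 ≈ 1.5513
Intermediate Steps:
r = 16810 (r = 82*(211 - 6) = 82*205 = 16810)
(113993 + N)/(r + 261745) = (113993 + 318122)/(16810 + 261745) = 432115/278555 = 432115*(1/278555) = 86423/55711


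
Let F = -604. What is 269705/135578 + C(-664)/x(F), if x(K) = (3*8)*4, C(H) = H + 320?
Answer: -1296697/813468 ≈ -1.5940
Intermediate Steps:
C(H) = 320 + H
x(K) = 96 (x(K) = 24*4 = 96)
269705/135578 + C(-664)/x(F) = 269705/135578 + (320 - 664)/96 = 269705*(1/135578) - 344*1/96 = 269705/135578 - 43/12 = -1296697/813468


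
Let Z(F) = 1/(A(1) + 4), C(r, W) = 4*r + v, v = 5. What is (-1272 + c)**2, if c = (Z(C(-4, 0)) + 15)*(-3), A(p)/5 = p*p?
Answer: 15618304/9 ≈ 1.7354e+6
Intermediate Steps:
C(r, W) = 5 + 4*r (C(r, W) = 4*r + 5 = 5 + 4*r)
A(p) = 5*p**2 (A(p) = 5*(p*p) = 5*p**2)
Z(F) = 1/9 (Z(F) = 1/(5*1**2 + 4) = 1/(5*1 + 4) = 1/(5 + 4) = 1/9)
c = -136/3 (c = (1/9 + 15)*(-3) = (136/9)*(-3) = -136/3 ≈ -45.333)
(-1272 + c)**2 = (-1272 - 136/3)**2 = (-3952/3)**2 = 15618304/9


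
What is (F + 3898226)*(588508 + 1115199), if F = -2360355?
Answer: 2620081587797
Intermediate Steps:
(F + 3898226)*(588508 + 1115199) = (-2360355 + 3898226)*(588508 + 1115199) = 1537871*1703707 = 2620081587797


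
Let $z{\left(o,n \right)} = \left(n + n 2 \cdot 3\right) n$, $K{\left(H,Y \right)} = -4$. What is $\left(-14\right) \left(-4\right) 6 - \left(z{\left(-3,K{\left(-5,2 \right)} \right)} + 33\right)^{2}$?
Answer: $-20689$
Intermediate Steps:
$z{\left(o,n \right)} = 7 n^{2}$ ($z{\left(o,n \right)} = \left(n + n 6\right) n = \left(n + 6 n\right) n = 7 n n = 7 n^{2}$)
$\left(-14\right) \left(-4\right) 6 - \left(z{\left(-3,K{\left(-5,2 \right)} \right)} + 33\right)^{2} = \left(-14\right) \left(-4\right) 6 - \left(7 \left(-4\right)^{2} + 33\right)^{2} = 56 \cdot 6 - \left(7 \cdot 16 + 33\right)^{2} = 336 - \left(112 + 33\right)^{2} = 336 - 145^{2} = 336 - 21025 = -20689$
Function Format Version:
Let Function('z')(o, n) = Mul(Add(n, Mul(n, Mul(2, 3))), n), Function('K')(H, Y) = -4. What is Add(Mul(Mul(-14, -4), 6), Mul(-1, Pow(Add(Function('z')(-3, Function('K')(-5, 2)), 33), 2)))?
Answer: -20689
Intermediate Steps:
Function('z')(o, n) = Mul(7, Pow(n, 2)) (Function('z')(o, n) = Mul(Add(n, Mul(n, 6)), n) = Mul(Add(n, Mul(6, n)), n) = Mul(Mul(7, n), n) = Mul(7, Pow(n, 2)))
Add(Mul(Mul(-14, -4), 6), Mul(-1, Pow(Add(Function('z')(-3, Function('K')(-5, 2)), 33), 2))) = Add(Mul(Mul(-14, -4), 6), Mul(-1, Pow(Add(Mul(7, Pow(-4, 2)), 33), 2))) = Add(Mul(56, 6), Mul(-1, Pow(Add(Mul(7, 16), 33), 2))) = Add(336, Mul(-1, Pow(Add(112, 33), 2))) = Add(336, Mul(-1, Pow(145, 2))) = Add(336, Mul(-1, 21025)) = Add(336, -21025) = -20689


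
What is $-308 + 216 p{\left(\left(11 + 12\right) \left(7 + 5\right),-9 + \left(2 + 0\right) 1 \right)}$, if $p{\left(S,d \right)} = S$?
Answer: $59308$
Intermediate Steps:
$-308 + 216 p{\left(\left(11 + 12\right) \left(7 + 5\right),-9 + \left(2 + 0\right) 1 \right)} = -308 + 216 \left(11 + 12\right) \left(7 + 5\right) = -308 + 216 \cdot 23 \cdot 12 = -308 + 216 \cdot 276 = -308 + 59616 = 59308$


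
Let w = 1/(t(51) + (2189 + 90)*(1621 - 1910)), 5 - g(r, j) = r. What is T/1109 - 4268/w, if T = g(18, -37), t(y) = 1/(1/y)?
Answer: 3117198758947/1109 ≈ 2.8108e+9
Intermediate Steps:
g(r, j) = 5 - r
t(y) = y
T = -13 (T = 5 - 1*18 = 5 - 18 = -13)
w = -1/658580 (w = 1/(51 + (2189 + 90)*(1621 - 1910)) = 1/(51 + 2279*(-289)) = 1/(51 - 658631) = 1/(-658580) = -1/658580 ≈ -1.5184e-6)
T/1109 - 4268/w = -13/1109 - 4268/(-1/658580) = -13*1/1109 - 4268*(-658580) = -13/1109 + 2810819440 = 3117198758947/1109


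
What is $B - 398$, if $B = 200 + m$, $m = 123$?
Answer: $-75$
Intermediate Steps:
$B = 323$ ($B = 200 + 123 = 323$)
$B - 398 = 323 - 398 = -75$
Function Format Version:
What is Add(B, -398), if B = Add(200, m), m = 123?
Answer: -75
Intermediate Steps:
B = 323 (B = Add(200, 123) = 323)
Add(B, -398) = Add(323, -398) = -75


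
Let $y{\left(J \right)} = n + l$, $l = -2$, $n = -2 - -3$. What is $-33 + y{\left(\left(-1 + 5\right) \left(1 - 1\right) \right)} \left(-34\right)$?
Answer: $1$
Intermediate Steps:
$n = 1$ ($n = -2 + 3 = 1$)
$y{\left(J \right)} = -1$ ($y{\left(J \right)} = 1 - 2 = -1$)
$-33 + y{\left(\left(-1 + 5\right) \left(1 - 1\right) \right)} \left(-34\right) = -33 - -34 = -33 + 34 = 1$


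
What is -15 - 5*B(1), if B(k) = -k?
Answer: -10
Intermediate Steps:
-15 - 5*B(1) = -15 - (-5) = -15 - 5*(-1) = -15 + 5 = -10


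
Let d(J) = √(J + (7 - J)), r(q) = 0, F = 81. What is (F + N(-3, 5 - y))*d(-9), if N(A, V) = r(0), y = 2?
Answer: 81*√7 ≈ 214.31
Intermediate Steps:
N(A, V) = 0
d(J) = √7
(F + N(-3, 5 - y))*d(-9) = (81 + 0)*√7 = 81*√7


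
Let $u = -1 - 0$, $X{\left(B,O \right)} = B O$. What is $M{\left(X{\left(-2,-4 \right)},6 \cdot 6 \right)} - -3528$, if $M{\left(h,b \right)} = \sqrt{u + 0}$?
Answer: $3528 + i \approx 3528.0 + 1.0 i$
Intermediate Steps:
$u = -1$ ($u = -1 + 0 = -1$)
$M{\left(h,b \right)} = i$ ($M{\left(h,b \right)} = \sqrt{-1 + 0} = \sqrt{-1} = i$)
$M{\left(X{\left(-2,-4 \right)},6 \cdot 6 \right)} - -3528 = i - -3528 = i + 3528 = 3528 + i$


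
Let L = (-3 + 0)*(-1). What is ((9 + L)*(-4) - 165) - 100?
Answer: -313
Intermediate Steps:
L = 3 (L = -3*(-1) = 3)
((9 + L)*(-4) - 165) - 100 = ((9 + 3)*(-4) - 165) - 100 = (12*(-4) - 165) - 100 = (-48 - 165) - 100 = -213 - 100 = -313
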